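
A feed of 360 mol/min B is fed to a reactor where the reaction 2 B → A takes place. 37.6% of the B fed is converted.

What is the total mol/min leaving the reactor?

292 mol/min

B reacted = 0.376 × 360 = 135.4 mol/min; ν_B = −2, so ξ = 135.4/2 = 67.68 mol/min.
Outlet amounts (n = n₀ + ν ξ):
  B: 360 − 2(67.68) = 224.6
  A: 0 + 1(67.68) = 67.68
Total out = 224.6 + 67.68 = 292.3 mol/min.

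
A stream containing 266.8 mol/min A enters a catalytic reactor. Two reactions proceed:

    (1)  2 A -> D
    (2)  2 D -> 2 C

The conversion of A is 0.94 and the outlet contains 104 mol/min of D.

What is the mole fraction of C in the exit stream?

0.151

Conversion of A: A consumed = 2ξ₁ = 0.94 × 266.8 → ξ₁ = 125.4 mol/min.
D balance: n_D = 0 + 1ξ₁ − 2ξ₂ = 104 → ξ₂ = (1·125.4 − 104)/2 = 10.7 mol/min.
Outlet amounts (n = n₀ + Σ ν·ξ):
  A: 266.8 − 2(125.4) = 16.01
  D: 0 + 1(125.4) − 2(10.7) = 104
  C: 0 + 2(10.7) = 21.4
Total out = 141.4 mol/min; y_C = 21.4 / 141.4 = 0.1513.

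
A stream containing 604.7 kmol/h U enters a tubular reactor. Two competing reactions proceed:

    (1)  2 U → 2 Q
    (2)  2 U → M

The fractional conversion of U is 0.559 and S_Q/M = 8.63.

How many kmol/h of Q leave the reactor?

Conversion of U: U consumed = 0.559 × 604.7 = 338 kmol/h = 2ξ₁ + 2ξ₂.
Selectivity: 2ξ₁ / (1ξ₂) = 8.63 → ξ₁ = 4.315 ξ₂.
Substitute: (2·4.315 + 2) ξ₂ = 338 → ξ₂ = 31.8 kmol/h, ξ₁ = 137.2 kmol/h.
Outlet amounts (n = n₀ + Σ ν·ξ):
  U: 604.7 − 2(137.2) − 2(31.8) = 266.7
  Q: 0 + 2(137.2) = 274.4
  M: 0 + 1(31.8) = 31.8

274 kmol/h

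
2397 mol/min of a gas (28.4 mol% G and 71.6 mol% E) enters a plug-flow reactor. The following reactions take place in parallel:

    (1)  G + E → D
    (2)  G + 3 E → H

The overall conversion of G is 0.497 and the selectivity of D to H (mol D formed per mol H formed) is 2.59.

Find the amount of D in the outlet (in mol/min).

244 mol/min

Conversion of G: G consumed = 0.497 × 680.7 = 338.3 mol/min = 1ξ₁ + 1ξ₂.
Selectivity: 1ξ₁ / (1ξ₂) = 2.59 → ξ₁ = 2.59 ξ₂.
Substitute: (1·2.59 + 1) ξ₂ = 338.3 → ξ₂ = 94.24 mol/min, ξ₁ = 244.1 mol/min.
Outlet amounts (n = n₀ + Σ ν·ξ):
  G: 680.7 − 1(244.1) − 1(94.24) = 342.4
  E: 1716 − 1(244.1) − 3(94.24) = 1189
  D: 0 + 1(244.1) = 244.1
  H: 0 + 1(94.24) = 94.24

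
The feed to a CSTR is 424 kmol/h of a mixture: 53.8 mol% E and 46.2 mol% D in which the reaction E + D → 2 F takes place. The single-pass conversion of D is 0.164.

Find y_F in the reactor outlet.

D reacted = 0.164 × 195.9 = 32.13 kmol/h; ν_D = −1, so ξ = 32.13/1 = 32.13 kmol/h.
Outlet amounts (n = n₀ + ν ξ):
  E: 228.1 − 1(32.13) = 196
  D: 195.9 − 1(32.13) = 163.8
  F: 0 + 2(32.13) = 64.25
Total out = 424 kmol/h; y_F = 64.25 / 424 = 0.1515.

0.152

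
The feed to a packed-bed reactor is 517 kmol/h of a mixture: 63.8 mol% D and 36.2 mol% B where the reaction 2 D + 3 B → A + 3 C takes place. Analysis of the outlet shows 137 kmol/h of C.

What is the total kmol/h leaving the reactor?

471 kmol/h

For C: n = n₀ + 3ξ → 137 = 0 + 3ξ, giving ξ = 45.67 kmol/h.
Outlet amounts (n = n₀ + ν ξ):
  D: 329.8 − 2(45.67) = 238.5
  B: 187.2 − 3(45.67) = 50.15
  A: 0 + 1(45.67) = 45.67
  C: 0 + 3(45.67) = 137
Total out = 238.5 + 50.15 + 45.67 + 137 = 471.3 kmol/h.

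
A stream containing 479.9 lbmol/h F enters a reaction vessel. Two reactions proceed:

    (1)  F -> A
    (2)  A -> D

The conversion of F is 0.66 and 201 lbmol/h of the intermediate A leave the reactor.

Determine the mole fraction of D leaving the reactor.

0.241

Conversion of F: F consumed = 1ξ₁ = 0.66 × 479.9 → ξ₁ = 316.7 lbmol/h.
A balance: n_A = 0 + 1ξ₁ − 1ξ₂ = 201 → ξ₂ = (1·316.7 − 201)/1 = 115.7 lbmol/h.
Outlet amounts (n = n₀ + Σ ν·ξ):
  F: 479.9 − 1(316.7) = 163.2
  A: 0 + 1(316.7) − 1(115.7) = 201
  D: 0 + 1(115.7) = 115.7
Total out = 479.9 lbmol/h; y_D = 115.7 / 479.9 = 0.2412.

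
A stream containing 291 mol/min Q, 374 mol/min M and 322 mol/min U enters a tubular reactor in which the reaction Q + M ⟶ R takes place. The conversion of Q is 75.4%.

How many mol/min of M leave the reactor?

155 mol/min

Q reacted = 0.754 × 291 = 219.4 mol/min; ν_Q = −1, so ξ = 219.4/1 = 219.4 mol/min.
Outlet amounts (n = n₀ + ν ξ):
  Q: 291 − 1(219.4) = 71.59
  M: 374 − 1(219.4) = 154.6
  R: 0 + 1(219.4) = 219.4
  U: 322 (inert)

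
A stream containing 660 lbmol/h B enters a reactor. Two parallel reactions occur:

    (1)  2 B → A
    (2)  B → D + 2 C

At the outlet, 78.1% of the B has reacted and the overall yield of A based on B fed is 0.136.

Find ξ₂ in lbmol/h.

ξ₂ = 336 lbmol/h

Yield of A: 1ξ₁ / 660 = 0.136 → ξ₁ = 89.76 lbmol/h.
Conversion of B: 2ξ₁ + 1ξ₂ = 0.781 × 660 = 515.5 → ξ₂ = 335.9 lbmol/h.
Outlet amounts (n = n₀ + Σ ν·ξ):
  B: 660 − 2(89.76) − 1(335.9) = 144.5
  A: 0 + 1(89.76) = 89.76
  D: 0 + 1(335.9) = 335.9
  C: 0 + 2(335.9) = 671.9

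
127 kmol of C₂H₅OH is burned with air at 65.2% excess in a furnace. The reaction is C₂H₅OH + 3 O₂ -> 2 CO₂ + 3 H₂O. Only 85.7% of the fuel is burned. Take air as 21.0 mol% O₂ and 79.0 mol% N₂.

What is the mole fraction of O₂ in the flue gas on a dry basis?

0.104

Stoichiometric O₂ = 3 × 127 = 381 kmol; O₂ fed = 381 × 1.652 = 629.4 kmol.
N₂ fed = 629.4 × 79/21 = 2368 kmol.
Fuel reacted = 0.857 × 127 → ξ = 108.8 kmol.
Outlet (n = n₀ + ν ξ):
  C₂H₅OH: 127 − 1(108.8) = 18.16
  O₂: 629.4 − 3(108.8) = 302.9
  N₂: 2368 (inert)
  CO₂: 0 + 2(108.8) = 217.7
  H₂O: 0 + 3(108.8) = 326.5
Dry total = 2907 kmol; y_O₂ (dry) = 302.9 / 2907 = 0.1042.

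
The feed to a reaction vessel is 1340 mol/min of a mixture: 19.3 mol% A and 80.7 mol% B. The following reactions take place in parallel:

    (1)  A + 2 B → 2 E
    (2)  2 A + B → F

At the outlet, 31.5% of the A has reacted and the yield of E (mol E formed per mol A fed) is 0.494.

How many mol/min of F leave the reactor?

Yield of E: 2ξ₁ / 258.6 = 0.494 → ξ₁ = 63.88 mol/min.
Conversion of A: 1ξ₁ + 2ξ₂ = 0.315 × 258.6 = 81.47 → ξ₂ = 8.793 mol/min.
Outlet amounts (n = n₀ + Σ ν·ξ):
  A: 258.6 − 1(63.88) − 2(8.793) = 177.2
  B: 1081 − 2(63.88) − 1(8.793) = 944.8
  E: 0 + 2(63.88) = 127.8
  F: 0 + 1(8.793) = 8.793

8.79 mol/min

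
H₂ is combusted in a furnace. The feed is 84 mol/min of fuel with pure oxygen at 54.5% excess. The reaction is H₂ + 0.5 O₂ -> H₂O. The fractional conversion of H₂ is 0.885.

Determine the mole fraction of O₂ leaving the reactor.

0.248

Stoichiometric O₂ = 0.5 × 84 = 42 mol/min; O₂ fed = 42 × 1.545 = 64.89 mol/min.
Fuel reacted = 0.885 × 84 → ξ = 74.34 mol/min.
Outlet (n = n₀ + ν ξ):
  H₂: 84 − 1(74.34) = 9.66
  O₂: 64.89 − 0.5(74.34) = 27.72
  H₂O: 0 + 1(74.34) = 74.34
Total out = 111.7 mol/min; y_O₂ = 27.72 / 111.7 = 0.2481.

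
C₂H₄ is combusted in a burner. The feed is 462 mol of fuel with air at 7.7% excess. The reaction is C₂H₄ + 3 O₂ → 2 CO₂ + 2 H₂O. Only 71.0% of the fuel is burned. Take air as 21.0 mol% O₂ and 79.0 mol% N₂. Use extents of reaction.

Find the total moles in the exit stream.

7570 mol

Stoichiometric O₂ = 3 × 462 = 1386 mol; O₂ fed = 1386 × 1.077 = 1493 mol.
N₂ fed = 1493 × 79/21 = 5615 mol.
Fuel reacted = 0.71 × 462 → ξ = 328 mol.
Outlet (n = n₀ + ν ξ):
  C₂H₄: 462 − 1(328) = 134
  O₂: 1493 − 3(328) = 508.7
  N₂: 5615 (inert)
  CO₂: 0 + 2(328) = 656
  H₂O: 0 + 2(328) = 656
Total out = 134 + 508.7 + 5615 + 656 + 656 = 7570 mol.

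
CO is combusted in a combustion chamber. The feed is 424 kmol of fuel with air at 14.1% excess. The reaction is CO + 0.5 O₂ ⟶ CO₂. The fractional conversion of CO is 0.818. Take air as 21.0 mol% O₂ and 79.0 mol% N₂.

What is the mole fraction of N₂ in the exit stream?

0.649

Stoichiometric O₂ = 0.5 × 424 = 212 kmol; O₂ fed = 212 × 1.141 = 241.9 kmol.
N₂ fed = 241.9 × 79/21 = 910 kmol.
Fuel reacted = 0.818 × 424 → ξ = 346.8 kmol.
Outlet (n = n₀ + ν ξ):
  CO: 424 − 1(346.8) = 77.17
  O₂: 241.9 − 0.5(346.8) = 68.48
  N₂: 910 (inert)
  CO₂: 0 + 1(346.8) = 346.8
Total out = 1402 kmol; y_N₂ = 910 / 1402 = 0.6488.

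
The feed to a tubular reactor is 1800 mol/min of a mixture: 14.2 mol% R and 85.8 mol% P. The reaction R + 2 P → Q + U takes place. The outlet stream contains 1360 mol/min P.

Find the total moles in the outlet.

1710 mol/min

For P: n = n₀ − 2ξ → 1360 = 1544 − 2ξ, giving ξ = 92.2 mol/min.
Outlet amounts (n = n₀ + ν ξ):
  R: 255.6 − 1(92.2) = 163.4
  P: 1544 − 2(92.2) = 1360
  Q: 0 + 1(92.2) = 92.2
  U: 0 + 1(92.2) = 92.2
Total out = 163.4 + 1360 + 92.2 + 92.2 = 1708 mol/min.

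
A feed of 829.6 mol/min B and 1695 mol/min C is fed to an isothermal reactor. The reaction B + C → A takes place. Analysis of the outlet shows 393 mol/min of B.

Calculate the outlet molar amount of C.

1260 mol/min

For B: n = n₀ − 1ξ → 393 = 829.6 − 1ξ, giving ξ = 436.6 mol/min.
Outlet amounts (n = n₀ + ν ξ):
  B: 829.6 − 1(436.6) = 393
  C: 1695 − 1(436.6) = 1258
  A: 0 + 1(436.6) = 436.6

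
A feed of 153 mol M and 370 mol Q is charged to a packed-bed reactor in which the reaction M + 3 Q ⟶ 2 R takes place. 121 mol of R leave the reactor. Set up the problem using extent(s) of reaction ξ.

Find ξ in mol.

ξ = 60.5 mol

For R: n = n₀ + 2ξ → 121 = 0 + 2ξ, giving ξ = 60.5 mol.
Outlet amounts (n = n₀ + ν ξ):
  M: 153 − 1(60.5) = 92.5
  Q: 370 − 3(60.5) = 188.5
  R: 0 + 2(60.5) = 121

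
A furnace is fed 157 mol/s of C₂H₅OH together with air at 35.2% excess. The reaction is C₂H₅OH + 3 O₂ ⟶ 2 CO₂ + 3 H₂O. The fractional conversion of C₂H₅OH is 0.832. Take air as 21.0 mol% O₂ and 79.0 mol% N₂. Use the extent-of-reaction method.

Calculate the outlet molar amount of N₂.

Stoichiometric O₂ = 3 × 157 = 471 mol/s; O₂ fed = 471 × 1.352 = 636.8 mol/s.
N₂ fed = 636.8 × 79/21 = 2396 mol/s.
Fuel reacted = 0.832 × 157 → ξ = 130.6 mol/s.
Outlet (n = n₀ + ν ξ):
  C₂H₅OH: 157 − 1(130.6) = 26.38
  O₂: 636.8 − 3(130.6) = 244.9
  N₂: 2396 (inert)
  CO₂: 0 + 2(130.6) = 261.2
  H₂O: 0 + 3(130.6) = 391.9

2400 mol/s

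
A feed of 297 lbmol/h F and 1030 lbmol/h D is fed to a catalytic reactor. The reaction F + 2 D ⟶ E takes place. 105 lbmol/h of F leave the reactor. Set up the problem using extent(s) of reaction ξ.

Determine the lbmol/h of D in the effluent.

646 lbmol/h

For F: n = n₀ − 1ξ → 105 = 297 − 1ξ, giving ξ = 192 lbmol/h.
Outlet amounts (n = n₀ + ν ξ):
  F: 297 − 1(192) = 105
  D: 1030 − 2(192) = 646
  E: 0 + 1(192) = 192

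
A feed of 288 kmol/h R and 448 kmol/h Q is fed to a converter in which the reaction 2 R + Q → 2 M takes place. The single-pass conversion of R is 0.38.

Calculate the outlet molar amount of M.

109 kmol/h

R reacted = 0.38 × 288 = 109.4 kmol/h; ν_R = −2, so ξ = 109.4/2 = 54.72 kmol/h.
Outlet amounts (n = n₀ + ν ξ):
  R: 288 − 2(54.72) = 178.6
  Q: 448 − 1(54.72) = 393.3
  M: 0 + 2(54.72) = 109.4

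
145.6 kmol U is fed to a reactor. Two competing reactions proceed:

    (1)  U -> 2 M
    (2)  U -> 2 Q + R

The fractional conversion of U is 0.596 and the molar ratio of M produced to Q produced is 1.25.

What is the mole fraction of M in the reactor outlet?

0.356

Conversion of U: U consumed = 0.596 × 145.6 = 86.78 kmol = 1ξ₁ + 1ξ₂.
Selectivity: 2ξ₁ / (2ξ₂) = 1.25 → ξ₁ = 1.25 ξ₂.
Substitute: (1·1.25 + 1) ξ₂ = 86.78 → ξ₂ = 38.57 kmol, ξ₁ = 48.21 kmol.
Outlet amounts (n = n₀ + Σ ν·ξ):
  U: 145.6 − 1(48.21) − 1(38.57) = 58.82
  M: 0 + 2(48.21) = 96.42
  Q: 0 + 2(38.57) = 77.14
  R: 0 + 1(38.57) = 38.57
Total out = 270.9 kmol; y_M = 96.42 / 270.9 = 0.3559.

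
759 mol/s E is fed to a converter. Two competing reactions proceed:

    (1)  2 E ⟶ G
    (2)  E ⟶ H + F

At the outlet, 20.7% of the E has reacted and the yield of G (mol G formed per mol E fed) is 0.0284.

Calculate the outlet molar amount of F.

114 mol/s

Yield of G: 1ξ₁ / 759 = 0.0284 → ξ₁ = 21.56 mol/s.
Conversion of E: 2ξ₁ + 1ξ₂ = 0.207 × 759 = 157.1 → ξ₂ = 114 mol/s.
Outlet amounts (n = n₀ + Σ ν·ξ):
  E: 759 − 2(21.56) − 1(114) = 601.9
  G: 0 + 1(21.56) = 21.56
  H: 0 + 1(114) = 114
  F: 0 + 1(114) = 114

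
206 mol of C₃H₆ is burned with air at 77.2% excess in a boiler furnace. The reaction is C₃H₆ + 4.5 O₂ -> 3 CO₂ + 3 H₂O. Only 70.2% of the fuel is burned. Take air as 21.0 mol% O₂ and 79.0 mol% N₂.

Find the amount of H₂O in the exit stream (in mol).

Stoichiometric O₂ = 4.5 × 206 = 927 mol; O₂ fed = 927 × 1.772 = 1643 mol.
N₂ fed = 1643 × 79/21 = 6179 mol.
Fuel reacted = 0.702 × 206 → ξ = 144.6 mol.
Outlet (n = n₀ + ν ξ):
  C₃H₆: 206 − 1(144.6) = 61.39
  O₂: 1643 − 4.5(144.6) = 991.9
  N₂: 6179 (inert)
  CO₂: 0 + 3(144.6) = 433.8
  H₂O: 0 + 3(144.6) = 433.8

434 mol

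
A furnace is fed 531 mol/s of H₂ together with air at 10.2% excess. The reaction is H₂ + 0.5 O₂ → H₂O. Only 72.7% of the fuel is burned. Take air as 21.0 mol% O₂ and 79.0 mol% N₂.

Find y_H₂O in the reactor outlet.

Stoichiometric O₂ = 0.5 × 531 = 265.5 mol/s; O₂ fed = 265.5 × 1.102 = 292.6 mol/s.
N₂ fed = 292.6 × 79/21 = 1101 mol/s.
Fuel reacted = 0.727 × 531 → ξ = 386 mol/s.
Outlet (n = n₀ + ν ξ):
  H₂: 531 − 1(386) = 145
  O₂: 292.6 − 0.5(386) = 99.56
  N₂: 1101 (inert)
  H₂O: 0 + 1(386) = 386
Total out = 1731 mol/s; y_H₂O = 386 / 1731 = 0.223.

0.223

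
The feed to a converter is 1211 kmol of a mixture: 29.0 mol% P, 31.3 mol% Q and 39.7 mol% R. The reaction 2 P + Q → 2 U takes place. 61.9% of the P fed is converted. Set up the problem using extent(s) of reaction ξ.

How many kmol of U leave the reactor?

217 kmol

P reacted = 0.619 × 351.2 = 217.4 kmol; ν_P = −2, so ξ = 217.4/2 = 108.7 kmol.
Outlet amounts (n = n₀ + ν ξ):
  P: 351.2 − 2(108.7) = 133.8
  Q: 379 − 1(108.7) = 270.3
  U: 0 + 2(108.7) = 217.4
  R: 480.8 (inert)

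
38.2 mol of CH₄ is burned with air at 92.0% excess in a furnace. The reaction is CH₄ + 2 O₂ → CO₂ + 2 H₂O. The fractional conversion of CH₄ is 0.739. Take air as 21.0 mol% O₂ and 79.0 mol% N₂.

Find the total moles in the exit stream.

Stoichiometric O₂ = 2 × 38.2 = 76.4 mol; O₂ fed = 76.4 × 1.920 = 146.7 mol.
N₂ fed = 146.7 × 79/21 = 551.8 mol.
Fuel reacted = 0.739 × 38.2 → ξ = 28.23 mol.
Outlet (n = n₀ + ν ξ):
  CH₄: 38.2 − 1(28.23) = 9.97
  O₂: 146.7 − 2(28.23) = 90.23
  N₂: 551.8 (inert)
  CO₂: 0 + 1(28.23) = 28.23
  H₂O: 0 + 2(28.23) = 56.46
Total out = 9.97 + 90.23 + 551.8 + 28.23 + 56.46 = 736.7 mol.

737 mol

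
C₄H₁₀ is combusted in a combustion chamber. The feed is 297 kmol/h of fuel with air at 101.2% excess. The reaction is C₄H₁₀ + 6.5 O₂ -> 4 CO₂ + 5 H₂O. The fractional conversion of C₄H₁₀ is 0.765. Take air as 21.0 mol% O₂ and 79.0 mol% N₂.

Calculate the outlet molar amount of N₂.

Stoichiometric O₂ = 6.5 × 297 = 1930 kmol/h; O₂ fed = 1930 × 2.012 = 3884 kmol/h.
N₂ fed = 3884 × 79/21 = 14610 kmol/h.
Fuel reacted = 0.765 × 297 → ξ = 227.2 kmol/h.
Outlet (n = n₀ + ν ξ):
  C₄H₁₀: 297 − 1(227.2) = 69.79
  O₂: 3884 − 6.5(227.2) = 2407
  N₂: 14610 (inert)
  CO₂: 0 + 4(227.2) = 908.8
  H₂O: 0 + 5(227.2) = 1136

14600 kmol/h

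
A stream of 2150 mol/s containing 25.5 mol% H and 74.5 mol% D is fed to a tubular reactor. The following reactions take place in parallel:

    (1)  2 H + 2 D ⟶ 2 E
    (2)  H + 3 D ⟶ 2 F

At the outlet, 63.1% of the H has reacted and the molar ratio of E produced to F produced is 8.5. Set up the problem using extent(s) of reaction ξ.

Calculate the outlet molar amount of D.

1220 mol/s

Conversion of H: H consumed = 0.631 × 548.2 = 345.9 mol/s = 2ξ₁ + 1ξ₂.
Selectivity: 2ξ₁ / (2ξ₂) = 8.5 → ξ₁ = 8.5 ξ₂.
Substitute: (2·8.5 + 1) ξ₂ = 345.9 → ξ₂ = 19.22 mol/s, ξ₁ = 163.4 mol/s.
Outlet amounts (n = n₀ + Σ ν·ξ):
  H: 548.2 − 2(163.4) − 1(19.22) = 202.3
  D: 1602 − 2(163.4) − 3(19.22) = 1217
  E: 0 + 2(163.4) = 326.7
  F: 0 + 2(19.22) = 38.44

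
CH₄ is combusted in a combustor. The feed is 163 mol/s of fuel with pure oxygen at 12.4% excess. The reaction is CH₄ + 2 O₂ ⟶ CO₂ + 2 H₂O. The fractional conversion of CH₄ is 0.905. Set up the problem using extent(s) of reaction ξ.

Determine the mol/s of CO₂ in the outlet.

Stoichiometric O₂ = 2 × 163 = 326 mol/s; O₂ fed = 326 × 1.124 = 366.4 mol/s.
Fuel reacted = 0.905 × 163 → ξ = 147.5 mol/s.
Outlet (n = n₀ + ν ξ):
  CH₄: 163 − 1(147.5) = 15.48
  O₂: 366.4 − 2(147.5) = 71.39
  CO₂: 0 + 1(147.5) = 147.5
  H₂O: 0 + 2(147.5) = 295

148 mol/s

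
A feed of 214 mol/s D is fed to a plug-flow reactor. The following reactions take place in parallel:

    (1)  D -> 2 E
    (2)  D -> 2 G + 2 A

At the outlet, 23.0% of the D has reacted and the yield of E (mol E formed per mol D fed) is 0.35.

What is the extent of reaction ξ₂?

ξ₂ = 11.8 mol/s

Yield of E: 2ξ₁ / 214 = 0.35 → ξ₁ = 37.45 mol/s.
Conversion of D: 1ξ₁ + 1ξ₂ = 0.23 × 214 = 49.22 → ξ₂ = 11.77 mol/s.
Outlet amounts (n = n₀ + Σ ν·ξ):
  D: 214 − 1(37.45) − 1(11.77) = 164.8
  E: 0 + 2(37.45) = 74.9
  G: 0 + 2(11.77) = 23.54
  A: 0 + 2(11.77) = 23.54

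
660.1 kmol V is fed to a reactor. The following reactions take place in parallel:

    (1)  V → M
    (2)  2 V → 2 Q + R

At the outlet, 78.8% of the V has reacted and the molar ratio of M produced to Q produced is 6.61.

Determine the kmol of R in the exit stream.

34.2 kmol

Conversion of V: V consumed = 0.788 × 660.1 = 520.2 kmol = 1ξ₁ + 2ξ₂.
Selectivity: 1ξ₁ / (2ξ₂) = 6.61 → ξ₁ = 13.22 ξ₂.
Substitute: (1·13.22 + 2) ξ₂ = 520.2 → ξ₂ = 34.18 kmol, ξ₁ = 451.8 kmol.
Outlet amounts (n = n₀ + Σ ν·ξ):
  V: 660.1 − 1(451.8) − 2(34.18) = 139.9
  M: 0 + 1(451.8) = 451.8
  Q: 0 + 2(34.18) = 68.35
  R: 0 + 1(34.18) = 34.18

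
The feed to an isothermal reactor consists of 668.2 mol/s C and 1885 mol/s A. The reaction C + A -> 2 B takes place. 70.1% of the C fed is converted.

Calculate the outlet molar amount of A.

1420 mol/s

C reacted = 0.701 × 668.2 = 468.4 mol/s; ν_C = −1, so ξ = 468.4/1 = 468.4 mol/s.
Outlet amounts (n = n₀ + ν ξ):
  C: 668.2 − 1(468.4) = 199.8
  A: 1885 − 1(468.4) = 1417
  B: 0 + 2(468.4) = 936.8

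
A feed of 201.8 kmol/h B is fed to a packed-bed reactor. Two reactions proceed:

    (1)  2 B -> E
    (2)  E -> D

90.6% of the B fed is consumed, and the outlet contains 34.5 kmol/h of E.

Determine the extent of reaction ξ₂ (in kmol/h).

ξ₂ = 56.9 kmol/h

Conversion of B: B consumed = 2ξ₁ = 0.906 × 201.8 → ξ₁ = 91.42 kmol/h.
E balance: n_E = 0 + 1ξ₁ − 1ξ₂ = 34.5 → ξ₂ = (1·91.42 − 34.5)/1 = 56.92 kmol/h.
Outlet amounts (n = n₀ + Σ ν·ξ):
  B: 201.8 − 2(91.42) = 18.97
  E: 0 + 1(91.42) − 1(56.92) = 34.5
  D: 0 + 1(56.92) = 56.92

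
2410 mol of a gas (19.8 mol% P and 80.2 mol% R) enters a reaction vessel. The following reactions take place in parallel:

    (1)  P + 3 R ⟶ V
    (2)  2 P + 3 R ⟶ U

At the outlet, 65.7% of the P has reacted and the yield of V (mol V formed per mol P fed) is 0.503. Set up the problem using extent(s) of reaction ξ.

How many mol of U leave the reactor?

36.7 mol

Yield of V: 1ξ₁ / 477.2 = 0.503 → ξ₁ = 240 mol.
Conversion of P: 1ξ₁ + 2ξ₂ = 0.657 × 477.2 = 313.5 → ξ₂ = 36.74 mol.
Outlet amounts (n = n₀ + Σ ν·ξ):
  P: 477.2 − 1(240) − 2(36.74) = 163.7
  R: 1933 − 3(240) − 3(36.74) = 1103
  V: 0 + 1(240) = 240
  U: 0 + 1(36.74) = 36.74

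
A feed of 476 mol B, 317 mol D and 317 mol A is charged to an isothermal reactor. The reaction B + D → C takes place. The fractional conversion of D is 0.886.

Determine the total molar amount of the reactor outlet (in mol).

829 mol

D reacted = 0.886 × 317 = 280.9 mol; ν_D = −1, so ξ = 280.9/1 = 280.9 mol.
Outlet amounts (n = n₀ + ν ξ):
  B: 476 − 1(280.9) = 195.1
  D: 317 − 1(280.9) = 36.14
  C: 0 + 1(280.9) = 280.9
  A: 317 (inert)
Total out = 195.1 + 36.14 + 280.9 + 317 = 829.1 mol.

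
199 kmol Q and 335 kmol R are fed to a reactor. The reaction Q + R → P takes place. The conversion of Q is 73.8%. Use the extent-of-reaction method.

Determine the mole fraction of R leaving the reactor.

Q reacted = 0.738 × 199 = 146.9 kmol; ν_Q = −1, so ξ = 146.9/1 = 146.9 kmol.
Outlet amounts (n = n₀ + ν ξ):
  Q: 199 − 1(146.9) = 52.14
  R: 335 − 1(146.9) = 188.1
  P: 0 + 1(146.9) = 146.9
Total out = 387.1 kmol; y_R = 188.1 / 387.1 = 0.486.

0.486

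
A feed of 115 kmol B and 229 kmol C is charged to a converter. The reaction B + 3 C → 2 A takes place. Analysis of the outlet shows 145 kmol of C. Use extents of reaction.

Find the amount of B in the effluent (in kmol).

87 kmol

For C: n = n₀ − 3ξ → 145 = 229 − 3ξ, giving ξ = 28 kmol.
Outlet amounts (n = n₀ + ν ξ):
  B: 115 − 1(28) = 87
  C: 229 − 3(28) = 145
  A: 0 + 2(28) = 56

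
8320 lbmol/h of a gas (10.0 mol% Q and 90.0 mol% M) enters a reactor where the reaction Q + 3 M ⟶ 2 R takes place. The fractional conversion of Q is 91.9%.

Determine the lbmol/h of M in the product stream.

Q reacted = 0.919 × 832 = 764.6 lbmol/h; ν_Q = −1, so ξ = 764.6/1 = 764.6 lbmol/h.
Outlet amounts (n = n₀ + ν ξ):
  Q: 832 − 1(764.6) = 67.39
  M: 7488 − 3(764.6) = 5194
  R: 0 + 2(764.6) = 1529

5190 lbmol/h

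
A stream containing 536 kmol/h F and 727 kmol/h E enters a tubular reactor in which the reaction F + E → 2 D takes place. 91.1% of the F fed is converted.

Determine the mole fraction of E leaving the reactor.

F reacted = 0.911 × 536 = 488.3 kmol/h; ν_F = −1, so ξ = 488.3/1 = 488.3 kmol/h.
Outlet amounts (n = n₀ + ν ξ):
  F: 536 − 1(488.3) = 47.7
  E: 727 − 1(488.3) = 238.7
  D: 0 + 2(488.3) = 976.6
Total out = 1263 kmol/h; y_E = 238.7 / 1263 = 0.189.

0.189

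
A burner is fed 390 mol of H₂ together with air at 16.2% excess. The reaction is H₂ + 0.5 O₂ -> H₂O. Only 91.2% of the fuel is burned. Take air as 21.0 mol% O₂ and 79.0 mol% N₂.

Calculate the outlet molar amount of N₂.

Stoichiometric O₂ = 0.5 × 390 = 195 mol; O₂ fed = 195 × 1.162 = 226.6 mol.
N₂ fed = 226.6 × 79/21 = 852.4 mol.
Fuel reacted = 0.912 × 390 → ξ = 355.7 mol.
Outlet (n = n₀ + ν ξ):
  H₂: 390 − 1(355.7) = 34.32
  O₂: 226.6 − 0.5(355.7) = 48.75
  N₂: 852.4 (inert)
  H₂O: 0 + 1(355.7) = 355.7

852 mol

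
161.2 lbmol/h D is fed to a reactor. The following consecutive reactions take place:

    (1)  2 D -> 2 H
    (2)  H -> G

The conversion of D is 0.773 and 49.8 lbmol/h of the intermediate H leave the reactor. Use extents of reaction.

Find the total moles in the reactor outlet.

Conversion of D: D consumed = 2ξ₁ = 0.773 × 161.2 → ξ₁ = 62.3 lbmol/h.
H balance: n_H = 0 + 2ξ₁ − 1ξ₂ = 49.8 → ξ₂ = (2·62.3 − 49.8)/1 = 74.81 lbmol/h.
Outlet amounts (n = n₀ + Σ ν·ξ):
  D: 161.2 − 2(62.3) = 36.59
  H: 0 + 2(62.3) − 1(74.81) = 49.8
  G: 0 + 1(74.81) = 74.81
Total out = 36.59 + 49.8 + 74.81 = 161.2 lbmol/h.

161 lbmol/h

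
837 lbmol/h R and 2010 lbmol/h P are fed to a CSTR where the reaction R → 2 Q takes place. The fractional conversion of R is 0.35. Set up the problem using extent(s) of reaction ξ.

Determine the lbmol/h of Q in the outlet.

R reacted = 0.35 × 837 = 292.9 lbmol/h; ν_R = −1, so ξ = 292.9/1 = 292.9 lbmol/h.
Outlet amounts (n = n₀ + ν ξ):
  R: 837 − 1(292.9) = 544
  Q: 0 + 2(292.9) = 585.9
  P: 2010 (inert)

586 lbmol/h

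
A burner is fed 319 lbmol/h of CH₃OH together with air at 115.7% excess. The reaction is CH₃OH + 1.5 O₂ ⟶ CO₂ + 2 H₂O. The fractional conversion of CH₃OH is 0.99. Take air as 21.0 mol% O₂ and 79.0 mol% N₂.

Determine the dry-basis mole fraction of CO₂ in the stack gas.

Stoichiometric O₂ = 1.5 × 319 = 478.5 lbmol/h; O₂ fed = 478.5 × 2.157 = 1032 lbmol/h.
N₂ fed = 1032 × 79/21 = 3883 lbmol/h.
Fuel reacted = 0.99 × 319 → ξ = 315.8 lbmol/h.
Outlet (n = n₀ + ν ξ):
  CH₃OH: 319 − 1(315.8) = 3.19
  O₂: 1032 − 1.5(315.8) = 558.4
  N₂: 3883 (inert)
  CO₂: 0 + 1(315.8) = 315.8
  H₂O: 0 + 2(315.8) = 631.6
Dry total = 4760 lbmol/h; y_CO₂ (dry) = 315.8 / 4760 = 0.06634.

0.0663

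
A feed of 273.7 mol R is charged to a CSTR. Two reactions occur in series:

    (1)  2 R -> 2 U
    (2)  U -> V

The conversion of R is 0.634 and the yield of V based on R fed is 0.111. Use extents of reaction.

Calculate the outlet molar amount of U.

Conversion of R: R consumed = 2ξ₁ = 0.634 × 273.7 → ξ₁ = 86.76 mol.
Yield of V: 1ξ₂ / 273.7 = 0.111 → ξ₂ = 30.38 mol.
Outlet amounts (n = n₀ + Σ ν·ξ):
  R: 273.7 − 2(86.76) = 100.2
  U: 0 + 2(86.76) − 1(30.38) = 143.1
  V: 0 + 1(30.38) = 30.38

143 mol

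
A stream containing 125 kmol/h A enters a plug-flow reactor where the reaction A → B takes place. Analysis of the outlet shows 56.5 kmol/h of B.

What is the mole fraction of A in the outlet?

0.548

For B: n = n₀ + 1ξ → 56.5 = 0 + 1ξ, giving ξ = 56.5 kmol/h.
Outlet amounts (n = n₀ + ν ξ):
  A: 125 − 1(56.5) = 68.5
  B: 0 + 1(56.5) = 56.5
Total out = 125 kmol/h; y_A = 68.5 / 125 = 0.548.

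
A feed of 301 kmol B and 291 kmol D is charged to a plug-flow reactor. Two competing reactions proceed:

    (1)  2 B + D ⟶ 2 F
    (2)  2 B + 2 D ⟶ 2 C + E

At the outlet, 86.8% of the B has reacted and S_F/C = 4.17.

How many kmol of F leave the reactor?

211 kmol

Conversion of B: B consumed = 0.868 × 301 = 261.3 kmol = 2ξ₁ + 2ξ₂.
Selectivity: 2ξ₁ / (2ξ₂) = 4.17 → ξ₁ = 4.17 ξ₂.
Substitute: (2·4.17 + 2) ξ₂ = 261.3 → ξ₂ = 25.27 kmol, ξ₁ = 105.4 kmol.
Outlet amounts (n = n₀ + Σ ν·ξ):
  B: 301 − 2(105.4) − 2(25.27) = 39.73
  D: 291 − 1(105.4) − 2(25.27) = 135.1
  F: 0 + 2(105.4) = 210.7
  C: 0 + 2(25.27) = 50.54
  E: 0 + 1(25.27) = 25.27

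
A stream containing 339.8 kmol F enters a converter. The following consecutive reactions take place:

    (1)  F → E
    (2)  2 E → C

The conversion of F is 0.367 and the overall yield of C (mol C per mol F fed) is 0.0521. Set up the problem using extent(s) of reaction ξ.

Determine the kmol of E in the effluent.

Conversion of F: F consumed = 1ξ₁ = 0.367 × 339.8 → ξ₁ = 124.7 kmol.
Yield of C: 1ξ₂ / 339.8 = 0.0521 → ξ₂ = 17.7 kmol.
Outlet amounts (n = n₀ + Σ ν·ξ):
  F: 339.8 − 1(124.7) = 215.1
  E: 0 + 1(124.7) − 2(17.7) = 89.3
  C: 0 + 1(17.7) = 17.7

89.3 kmol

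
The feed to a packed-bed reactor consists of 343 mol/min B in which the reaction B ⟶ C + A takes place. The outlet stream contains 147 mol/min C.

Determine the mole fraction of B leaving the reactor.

For C: n = n₀ + 1ξ → 147 = 0 + 1ξ, giving ξ = 147 mol/min.
Outlet amounts (n = n₀ + ν ξ):
  B: 343 − 1(147) = 196
  C: 0 + 1(147) = 147
  A: 0 + 1(147) = 147
Total out = 490 mol/min; y_B = 196 / 490 = 0.4.

0.4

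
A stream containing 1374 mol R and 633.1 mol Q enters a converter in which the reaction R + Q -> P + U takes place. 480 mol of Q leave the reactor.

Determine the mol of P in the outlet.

For Q: n = n₀ − 1ξ → 480 = 633.1 − 1ξ, giving ξ = 153.1 mol.
Outlet amounts (n = n₀ + ν ξ):
  R: 1374 − 1(153.1) = 1221
  Q: 633.1 − 1(153.1) = 480
  P: 0 + 1(153.1) = 153.1
  U: 0 + 1(153.1) = 153.1

153 mol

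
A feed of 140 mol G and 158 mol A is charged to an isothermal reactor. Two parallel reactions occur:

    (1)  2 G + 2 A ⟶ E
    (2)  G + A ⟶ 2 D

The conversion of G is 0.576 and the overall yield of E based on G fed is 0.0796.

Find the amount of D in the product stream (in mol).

Yield of E: 1ξ₁ / 140 = 0.0796 → ξ₁ = 11.14 mol.
Conversion of G: 2ξ₁ + 1ξ₂ = 0.576 × 140 = 80.64 → ξ₂ = 58.35 mol.
Outlet amounts (n = n₀ + Σ ν·ξ):
  G: 140 − 2(11.14) − 1(58.35) = 59.36
  A: 158 − 2(11.14) − 1(58.35) = 77.36
  E: 0 + 1(11.14) = 11.14
  D: 0 + 2(58.35) = 116.7

117 mol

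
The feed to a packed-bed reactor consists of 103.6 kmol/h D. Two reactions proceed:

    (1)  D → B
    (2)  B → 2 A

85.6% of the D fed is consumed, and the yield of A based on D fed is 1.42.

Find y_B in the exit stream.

0.0854

Conversion of D: D consumed = 1ξ₁ = 0.856 × 103.6 → ξ₁ = 88.68 kmol/h.
Yield of A: 2ξ₂ / 103.6 = 1.42 → ξ₂ = 73.56 kmol/h.
Outlet amounts (n = n₀ + Σ ν·ξ):
  D: 103.6 − 1(88.68) = 14.92
  B: 0 + 1(88.68) − 1(73.56) = 15.13
  A: 0 + 2(73.56) = 147.1
Total out = 177.2 kmol/h; y_B = 15.13 / 177.2 = 0.08538.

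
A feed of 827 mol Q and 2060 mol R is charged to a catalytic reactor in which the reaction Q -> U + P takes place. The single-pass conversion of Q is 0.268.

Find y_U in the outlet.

Q reacted = 0.268 × 827 = 221.6 mol; ν_Q = −1, so ξ = 221.6/1 = 221.6 mol.
Outlet amounts (n = n₀ + ν ξ):
  Q: 827 − 1(221.6) = 605.4
  U: 0 + 1(221.6) = 221.6
  P: 0 + 1(221.6) = 221.6
  R: 2060 (inert)
Total out = 3109 mol; y_U = 221.6 / 3109 = 0.0713.

0.0713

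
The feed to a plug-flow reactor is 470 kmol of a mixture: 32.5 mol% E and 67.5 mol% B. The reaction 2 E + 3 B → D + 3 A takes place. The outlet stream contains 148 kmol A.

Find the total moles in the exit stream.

For A: n = n₀ + 3ξ → 148 = 0 + 3ξ, giving ξ = 49.33 kmol.
Outlet amounts (n = n₀ + ν ξ):
  E: 152.8 − 2(49.33) = 54.08
  B: 317.2 − 3(49.33) = 169.2
  D: 0 + 1(49.33) = 49.33
  A: 0 + 3(49.33) = 148
Total out = 54.08 + 169.2 + 49.33 + 148 = 420.7 kmol.

421 kmol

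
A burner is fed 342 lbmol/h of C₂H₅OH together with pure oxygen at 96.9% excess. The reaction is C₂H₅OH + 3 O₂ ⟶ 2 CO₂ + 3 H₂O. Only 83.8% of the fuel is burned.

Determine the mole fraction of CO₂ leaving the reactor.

Stoichiometric O₂ = 3 × 342 = 1026 lbmol/h; O₂ fed = 1026 × 1.969 = 2020 lbmol/h.
Fuel reacted = 0.838 × 342 → ξ = 286.6 lbmol/h.
Outlet (n = n₀ + ν ξ):
  C₂H₅OH: 342 − 1(286.6) = 55.4
  O₂: 2020 − 3(286.6) = 1160
  CO₂: 0 + 2(286.6) = 573.2
  H₂O: 0 + 3(286.6) = 859.8
Total out = 2649 lbmol/h; y_CO₂ = 573.2 / 2649 = 0.2164.

0.216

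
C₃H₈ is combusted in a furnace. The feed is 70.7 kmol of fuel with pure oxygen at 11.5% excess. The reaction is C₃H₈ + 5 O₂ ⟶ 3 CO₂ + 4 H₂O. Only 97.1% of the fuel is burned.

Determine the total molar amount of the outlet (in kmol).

534 kmol

Stoichiometric O₂ = 5 × 70.7 = 353.5 kmol; O₂ fed = 353.5 × 1.115 = 394.2 kmol.
Fuel reacted = 0.971 × 70.7 → ξ = 68.65 kmol.
Outlet (n = n₀ + ν ξ):
  C₃H₈: 70.7 − 1(68.65) = 2.05
  O₂: 394.2 − 5(68.65) = 50.9
  CO₂: 0 + 3(68.65) = 205.9
  H₂O: 0 + 4(68.65) = 274.6
Total out = 2.05 + 50.9 + 205.9 + 274.6 = 533.5 kmol.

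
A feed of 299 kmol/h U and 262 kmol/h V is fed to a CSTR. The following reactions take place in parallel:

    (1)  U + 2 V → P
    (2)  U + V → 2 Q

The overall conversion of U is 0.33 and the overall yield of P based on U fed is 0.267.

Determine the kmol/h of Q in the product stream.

37.7 kmol/h

Yield of P: 1ξ₁ / 299 = 0.267 → ξ₁ = 79.83 kmol/h.
Conversion of U: 1ξ₁ + 1ξ₂ = 0.33 × 299 = 98.67 → ξ₂ = 18.84 kmol/h.
Outlet amounts (n = n₀ + Σ ν·ξ):
  U: 299 − 1(79.83) − 1(18.84) = 200.3
  V: 262 − 2(79.83) − 1(18.84) = 83.5
  P: 0 + 1(79.83) = 79.83
  Q: 0 + 2(18.84) = 37.67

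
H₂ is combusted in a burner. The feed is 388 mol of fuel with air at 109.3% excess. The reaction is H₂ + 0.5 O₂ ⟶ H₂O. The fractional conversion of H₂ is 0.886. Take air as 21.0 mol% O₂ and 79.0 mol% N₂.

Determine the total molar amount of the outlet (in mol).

Stoichiometric O₂ = 0.5 × 388 = 194 mol; O₂ fed = 194 × 2.093 = 406 mol.
N₂ fed = 406 × 79/21 = 1527 mol.
Fuel reacted = 0.886 × 388 → ξ = 343.8 mol.
Outlet (n = n₀ + ν ξ):
  H₂: 388 − 1(343.8) = 44.23
  O₂: 406 − 0.5(343.8) = 234.2
  N₂: 1527 (inert)
  H₂O: 0 + 1(343.8) = 343.8
Total out = 44.23 + 234.2 + 1527 + 343.8 = 2150 mol.

2150 mol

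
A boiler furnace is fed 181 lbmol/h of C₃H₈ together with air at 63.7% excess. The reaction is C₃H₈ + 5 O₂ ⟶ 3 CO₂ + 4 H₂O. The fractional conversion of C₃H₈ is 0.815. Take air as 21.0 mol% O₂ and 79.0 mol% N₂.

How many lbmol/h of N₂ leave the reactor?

Stoichiometric O₂ = 5 × 181 = 905 lbmol/h; O₂ fed = 905 × 1.637 = 1481 lbmol/h.
N₂ fed = 1481 × 79/21 = 5573 lbmol/h.
Fuel reacted = 0.815 × 181 → ξ = 147.5 lbmol/h.
Outlet (n = n₀ + ν ξ):
  C₃H₈: 181 − 1(147.5) = 33.49
  O₂: 1481 − 5(147.5) = 743.9
  N₂: 5573 (inert)
  CO₂: 0 + 3(147.5) = 442.5
  H₂O: 0 + 4(147.5) = 590.1

5570 lbmol/h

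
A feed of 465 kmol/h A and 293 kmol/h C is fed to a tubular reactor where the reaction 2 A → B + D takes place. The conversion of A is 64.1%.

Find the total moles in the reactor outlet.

758 kmol/h

A reacted = 0.641 × 465 = 298.1 kmol/h; ν_A = −2, so ξ = 298.1/2 = 149 kmol/h.
Outlet amounts (n = n₀ + ν ξ):
  A: 465 − 2(149) = 166.9
  B: 0 + 1(149) = 149
  D: 0 + 1(149) = 149
  C: 293 (inert)
Total out = 166.9 + 149 + 149 + 293 = 758 kmol/h.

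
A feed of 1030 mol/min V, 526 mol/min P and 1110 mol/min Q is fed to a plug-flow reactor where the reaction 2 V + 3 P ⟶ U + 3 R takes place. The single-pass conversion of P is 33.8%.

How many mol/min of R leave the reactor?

P reacted = 0.338 × 526 = 177.8 mol/min; ν_P = −3, so ξ = 177.8/3 = 59.26 mol/min.
Outlet amounts (n = n₀ + ν ξ):
  V: 1030 − 2(59.26) = 911.5
  P: 526 − 3(59.26) = 348.2
  U: 0 + 1(59.26) = 59.26
  R: 0 + 3(59.26) = 177.8
  Q: 1110 (inert)

178 mol/min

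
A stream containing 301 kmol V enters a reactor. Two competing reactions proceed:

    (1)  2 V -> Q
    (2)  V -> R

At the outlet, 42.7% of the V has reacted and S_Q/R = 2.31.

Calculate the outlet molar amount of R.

22.9 kmol

Conversion of V: V consumed = 0.427 × 301 = 128.5 kmol = 2ξ₁ + 1ξ₂.
Selectivity: 1ξ₁ / (1ξ₂) = 2.31 → ξ₁ = 2.31 ξ₂.
Substitute: (2·2.31 + 1) ξ₂ = 128.5 → ξ₂ = 22.87 kmol, ξ₁ = 52.83 kmol.
Outlet amounts (n = n₀ + Σ ν·ξ):
  V: 301 − 2(52.83) − 1(22.87) = 172.5
  Q: 0 + 1(52.83) = 52.83
  R: 0 + 1(22.87) = 22.87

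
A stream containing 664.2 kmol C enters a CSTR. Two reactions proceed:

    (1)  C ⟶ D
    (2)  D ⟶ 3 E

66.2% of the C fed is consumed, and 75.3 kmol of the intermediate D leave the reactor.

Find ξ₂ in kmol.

ξ₂ = 364 kmol

Conversion of C: C consumed = 1ξ₁ = 0.662 × 664.2 → ξ₁ = 439.7 kmol.
D balance: n_D = 0 + 1ξ₁ − 1ξ₂ = 75.3 → ξ₂ = (1·439.7 − 75.3)/1 = 364.4 kmol.
Outlet amounts (n = n₀ + Σ ν·ξ):
  C: 664.2 − 1(439.7) = 224.5
  D: 0 + 1(439.7) − 1(364.4) = 75.3
  E: 0 + 3(364.4) = 1093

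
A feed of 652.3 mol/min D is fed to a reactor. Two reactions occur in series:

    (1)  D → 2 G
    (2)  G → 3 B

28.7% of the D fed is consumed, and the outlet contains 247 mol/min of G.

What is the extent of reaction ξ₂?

Conversion of D: D consumed = 1ξ₁ = 0.287 × 652.3 → ξ₁ = 187.2 mol/min.
G balance: n_G = 0 + 2ξ₁ − 1ξ₂ = 247 → ξ₂ = (2·187.2 − 247)/1 = 127.4 mol/min.
Outlet amounts (n = n₀ + Σ ν·ξ):
  D: 652.3 − 1(187.2) = 465.1
  G: 0 + 2(187.2) − 1(127.4) = 247
  B: 0 + 3(127.4) = 382.3

ξ₂ = 127 mol/min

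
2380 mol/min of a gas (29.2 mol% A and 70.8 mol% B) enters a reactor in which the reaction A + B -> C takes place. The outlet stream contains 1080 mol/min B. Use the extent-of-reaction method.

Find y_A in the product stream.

0.0507

For B: n = n₀ − 1ξ → 1080 = 1685 − 1ξ, giving ξ = 605 mol/min.
Outlet amounts (n = n₀ + ν ξ):
  A: 695 − 1(605) = 89.92
  B: 1685 − 1(605) = 1080
  C: 0 + 1(605) = 605
Total out = 1775 mol/min; y_A = 89.92 / 1775 = 0.05066.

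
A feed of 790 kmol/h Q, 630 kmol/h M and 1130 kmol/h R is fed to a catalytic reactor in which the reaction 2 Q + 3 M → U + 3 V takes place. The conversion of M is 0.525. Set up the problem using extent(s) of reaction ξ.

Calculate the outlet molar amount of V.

331 kmol/h

M reacted = 0.525 × 630 = 330.8 kmol/h; ν_M = −3, so ξ = 330.8/3 = 110.2 kmol/h.
Outlet amounts (n = n₀ + ν ξ):
  Q: 790 − 2(110.2) = 569.5
  M: 630 − 3(110.2) = 299.2
  U: 0 + 1(110.2) = 110.2
  V: 0 + 3(110.2) = 330.8
  R: 1130 (inert)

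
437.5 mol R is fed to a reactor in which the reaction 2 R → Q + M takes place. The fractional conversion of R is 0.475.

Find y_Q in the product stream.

R reacted = 0.475 × 437.5 = 207.8 mol; ν_R = −2, so ξ = 207.8/2 = 103.9 mol.
Outlet amounts (n = n₀ + ν ξ):
  R: 437.5 − 2(103.9) = 229.7
  Q: 0 + 1(103.9) = 103.9
  M: 0 + 1(103.9) = 103.9
Total out = 437.5 mol; y_Q = 103.9 / 437.5 = 0.2375.

0.237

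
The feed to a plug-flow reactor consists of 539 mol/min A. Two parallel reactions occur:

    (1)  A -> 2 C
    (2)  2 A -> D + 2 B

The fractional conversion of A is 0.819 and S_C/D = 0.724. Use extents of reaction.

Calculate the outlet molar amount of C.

135 mol/min

Conversion of A: A consumed = 0.819 × 539 = 441.4 mol/min = 1ξ₁ + 2ξ₂.
Selectivity: 2ξ₁ / (1ξ₂) = 0.724 → ξ₁ = 0.362 ξ₂.
Substitute: (1·0.362 + 2) ξ₂ = 441.4 → ξ₂ = 186.9 mol/min, ξ₁ = 67.66 mol/min.
Outlet amounts (n = n₀ + Σ ν·ξ):
  A: 539 − 1(67.66) − 2(186.9) = 97.56
  C: 0 + 2(67.66) = 135.3
  D: 0 + 1(186.9) = 186.9
  B: 0 + 2(186.9) = 373.8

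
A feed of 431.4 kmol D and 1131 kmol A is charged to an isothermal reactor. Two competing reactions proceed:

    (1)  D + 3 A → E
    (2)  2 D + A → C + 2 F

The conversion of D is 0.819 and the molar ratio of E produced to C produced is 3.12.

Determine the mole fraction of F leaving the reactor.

Conversion of D: D consumed = 0.819 × 431.4 = 353.3 kmol = 1ξ₁ + 2ξ₂.
Selectivity: 1ξ₁ / (1ξ₂) = 3.12 → ξ₁ = 3.12 ξ₂.
Substitute: (1·3.12 + 2) ξ₂ = 353.3 → ξ₂ = 69.01 kmol, ξ₁ = 215.3 kmol.
Outlet amounts (n = n₀ + Σ ν·ξ):
  D: 431.4 − 1(215.3) − 2(69.01) = 78.08
  A: 1131 − 3(215.3) − 1(69.01) = 416.1
  E: 0 + 1(215.3) = 215.3
  C: 0 + 1(69.01) = 69.01
  F: 0 + 2(69.01) = 138
Total out = 916.5 kmol; y_F = 138 / 916.5 = 0.1506.

0.151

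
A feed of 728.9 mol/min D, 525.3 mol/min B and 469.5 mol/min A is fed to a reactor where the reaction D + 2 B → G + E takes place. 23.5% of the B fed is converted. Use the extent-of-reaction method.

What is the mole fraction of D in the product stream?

B reacted = 0.235 × 525.3 = 123.4 mol/min; ν_B = −2, so ξ = 123.4/2 = 61.72 mol/min.
Outlet amounts (n = n₀ + ν ξ):
  D: 728.9 − 1(61.72) = 667.2
  B: 525.3 − 2(61.72) = 401.9
  G: 0 + 1(61.72) = 61.72
  E: 0 + 1(61.72) = 61.72
  A: 469.5 (inert)
Total out = 1662 mol/min; y_D = 667.2 / 1662 = 0.4014.

0.401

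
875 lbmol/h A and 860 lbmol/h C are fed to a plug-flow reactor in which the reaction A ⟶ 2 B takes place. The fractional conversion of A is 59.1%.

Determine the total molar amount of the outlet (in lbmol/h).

2250 lbmol/h

A reacted = 0.591 × 875 = 517.1 lbmol/h; ν_A = −1, so ξ = 517.1/1 = 517.1 lbmol/h.
Outlet amounts (n = n₀ + ν ξ):
  A: 875 − 1(517.1) = 357.9
  B: 0 + 2(517.1) = 1034
  C: 860 (inert)
Total out = 357.9 + 1034 + 860 = 2252 lbmol/h.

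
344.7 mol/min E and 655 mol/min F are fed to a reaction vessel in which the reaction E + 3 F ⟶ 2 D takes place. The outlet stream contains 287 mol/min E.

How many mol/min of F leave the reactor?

482 mol/min

For E: n = n₀ − 1ξ → 287 = 344.7 − 1ξ, giving ξ = 57.7 mol/min.
Outlet amounts (n = n₀ + ν ξ):
  E: 344.7 − 1(57.7) = 287
  F: 655 − 3(57.7) = 481.9
  D: 0 + 2(57.7) = 115.4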